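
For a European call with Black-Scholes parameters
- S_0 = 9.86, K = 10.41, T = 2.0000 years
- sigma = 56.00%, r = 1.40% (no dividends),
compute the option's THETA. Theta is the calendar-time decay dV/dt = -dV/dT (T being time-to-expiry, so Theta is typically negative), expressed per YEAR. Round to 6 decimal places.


d1 = 0.3627953848; d2 = -0.4291642101
phi(d1) = 0.3735330546; exp(-qT) = 1.0000000000; exp(-rT) = 0.9723883668
Theta = -S*exp(-qT)*phi(d1)*sigma/(2*sqrt(T)) - r*K*exp(-rT)*N(d2) + q*S*exp(-qT)*N(d1)
N(d1) = 0.6416211301; N(d2) = 0.3339018633; sqrt(T) = 1.4142135624
Term 1 = -9.8600 * 1.0000000000 * 0.3735330546 * 0.5600 / (2 * 1.4142135624) = -0.7292039085
Term 2 = -0.0140 * 10.4100 * 0.9723883668 * 0.3339018633 = -0.0473191966
Term 3 = 0 (no dividend yield, q = 0)
Theta = -0.7292039085 + (-0.0473191966) + (0.0000000000) = -0.776523

Answer: Theta = -0.776523


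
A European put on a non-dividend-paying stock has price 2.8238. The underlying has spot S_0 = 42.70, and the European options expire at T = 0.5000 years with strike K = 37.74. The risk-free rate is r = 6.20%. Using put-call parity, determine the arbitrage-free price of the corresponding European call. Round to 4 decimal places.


Put-call parity: C - P = S_0 * exp(-qT) - K * exp(-rT).
S_0 * exp(-qT) = 42.7000 * 1.00000000 = 42.70000000
K * exp(-rT) = 37.7400 * 0.96947557 = 36.58800813
C = P + S*exp(-qT) - K*exp(-rT)
C = 2.8238 + 42.70000000 - 36.58800813 = 8.9358

Answer: Call price = 8.9358


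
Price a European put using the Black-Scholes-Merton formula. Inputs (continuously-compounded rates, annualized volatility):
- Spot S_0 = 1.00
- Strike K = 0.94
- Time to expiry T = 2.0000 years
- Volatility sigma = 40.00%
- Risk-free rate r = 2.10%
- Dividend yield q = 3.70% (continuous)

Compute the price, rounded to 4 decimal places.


d1 = (ln(S/K) + (r - q + 0.5*sigma^2) * T) / (sigma * sqrt(T)) = 0.33565546
d2 = d1 - sigma * sqrt(T) = -0.23002996
exp(-rT) = 0.95886978; exp(-qT) = 0.92867169
P = K * exp(-rT) * N(-d2) - S_0 * exp(-qT) * N(-d1)
N(-d1) = 0.36856535; N(-d2) = 0.59096576
P = 0.9400 * 0.95886978 * 0.59096576 - 1.0000 * 0.92867169 * 0.36856535 = 0.1904

Answer: Price = 0.1904


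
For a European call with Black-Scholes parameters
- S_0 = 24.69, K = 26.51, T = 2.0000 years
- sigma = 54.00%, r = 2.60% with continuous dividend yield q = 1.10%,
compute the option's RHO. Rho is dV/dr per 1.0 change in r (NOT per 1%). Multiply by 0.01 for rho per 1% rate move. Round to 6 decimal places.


d1 = 0.3279879227; d2 = -0.4356874009
phi(d1) = 0.3780508487; exp(-qT) = 0.9782402351; exp(-rT) = 0.9493288668
N(d2) = 0.3315317740
Rho = K*T*exp(-rT)*N(d2) = 26.5100 * 2.0000 * 0.9493288668 * 0.3315317740 = 16.687127

Answer: Rho = 16.687127


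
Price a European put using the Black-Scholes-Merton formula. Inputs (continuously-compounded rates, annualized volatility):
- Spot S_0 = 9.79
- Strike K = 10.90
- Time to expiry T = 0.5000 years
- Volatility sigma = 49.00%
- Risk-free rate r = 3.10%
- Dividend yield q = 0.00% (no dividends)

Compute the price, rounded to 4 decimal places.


Answer: Price = 1.9313

Derivation:
d1 = (ln(S/K) + (r - q + 0.5*sigma^2) * T) / (sigma * sqrt(T)) = -0.09199988
d2 = d1 - sigma * sqrt(T) = -0.43848220
exp(-rT) = 0.98461951; exp(-qT) = 1.00000000
P = K * exp(-rT) * N(-d2) - S_0 * exp(-qT) * N(-d1)
N(-d1) = 0.53665093; N(-d2) = 0.66948162
P = 10.9000 * 0.98461951 * 0.66948162 - 9.7900 * 1.00000000 * 0.53665093 = 1.9313


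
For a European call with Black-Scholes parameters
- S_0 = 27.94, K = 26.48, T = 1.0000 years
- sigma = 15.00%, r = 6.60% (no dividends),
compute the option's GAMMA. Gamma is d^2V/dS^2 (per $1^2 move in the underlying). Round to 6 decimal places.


Answer: Gamma = 0.065039

Derivation:
d1 = 0.8727974851; d2 = 0.7227974851
phi(d1) = 0.2725791473; exp(-qT) = 1.0000000000; exp(-rT) = 0.9361308643
Gamma = exp(-qT) * phi(d1) / (S * sigma * sqrt(T)) = 1.0000000000 * 0.2725791473 / (27.9400 * 0.1500 * 1.0000000000) = 0.065039


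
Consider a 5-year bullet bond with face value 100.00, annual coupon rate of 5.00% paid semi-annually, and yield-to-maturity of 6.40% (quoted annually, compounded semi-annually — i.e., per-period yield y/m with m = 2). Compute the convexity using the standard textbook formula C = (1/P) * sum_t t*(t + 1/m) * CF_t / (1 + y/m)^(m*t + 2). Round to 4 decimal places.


Coupon per period c = face * coupon_rate / m = 2.500000
Periods per year m = 2; per-period yield y/m = 0.032000
Number of cashflows N = 10
Cashflows (t years, CF_t, discount factor 1/(1+y/m)^(m*t), PV):
  t = 0.5000: CF_t = 2.500000, DF = 0.968992, PV = 2.422481
  t = 1.0000: CF_t = 2.500000, DF = 0.938946, PV = 2.347365
  t = 1.5000: CF_t = 2.500000, DF = 0.909831, PV = 2.274578
  t = 2.0000: CF_t = 2.500000, DF = 0.881620, PV = 2.204049
  t = 2.5000: CF_t = 2.500000, DF = 0.854283, PV = 2.135706
  t = 3.0000: CF_t = 2.500000, DF = 0.827793, PV = 2.069483
  t = 3.5000: CF_t = 2.500000, DF = 0.802125, PV = 2.005313
  t = 4.0000: CF_t = 2.500000, DF = 0.777253, PV = 1.943133
  t = 4.5000: CF_t = 2.500000, DF = 0.753152, PV = 1.882880
  t = 5.0000: CF_t = 102.500000, DF = 0.729799, PV = 74.804357
Price P = sum_t PV_t = 94.089344
Convexity numerator sum_t t*(t + 1/m) * CF_t / (1+y/m)^(m*t + 2):
  t = 0.5000: term = 1.137289
  t = 1.0000: term = 3.306073
  t = 1.5000: term = 6.407119
  t = 2.0000: term = 10.347414
  t = 2.5000: term = 15.039846
  t = 3.0000: term = 20.402892
  t = 3.5000: term = 26.360326
  t = 4.0000: term = 32.840937
  t = 4.5000: term = 39.778267
  t = 5.0000: term = 1931.524369
Convexity = (1/P) * sum = 2087.144532 / 94.089344 = 22.182581

Answer: Convexity = 22.1826


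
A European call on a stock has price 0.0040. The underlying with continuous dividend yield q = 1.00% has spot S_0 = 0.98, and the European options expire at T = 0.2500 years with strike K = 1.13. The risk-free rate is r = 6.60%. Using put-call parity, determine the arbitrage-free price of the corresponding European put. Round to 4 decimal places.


Put-call parity: C - P = S_0 * exp(-qT) - K * exp(-rT).
S_0 * exp(-qT) = 0.9800 * 0.99750312 = 0.97755306
K * exp(-rT) = 1.1300 * 0.98363538 = 1.11150798
P = C - S*exp(-qT) + K*exp(-rT)
P = 0.0040 - 0.97755306 + 1.11150798 = 0.1380

Answer: Put price = 0.1380


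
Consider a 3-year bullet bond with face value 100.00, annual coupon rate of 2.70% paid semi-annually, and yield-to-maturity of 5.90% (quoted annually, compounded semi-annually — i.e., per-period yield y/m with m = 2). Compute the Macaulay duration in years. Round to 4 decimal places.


Coupon per period c = face * coupon_rate / m = 1.350000
Periods per year m = 2; per-period yield y/m = 0.029500
Number of cashflows N = 6
Cashflows (t years, CF_t, discount factor 1/(1+y/m)^(m*t), PV):
  t = 0.5000: CF_t = 1.350000, DF = 0.971345, PV = 1.311316
  t = 1.0000: CF_t = 1.350000, DF = 0.943512, PV = 1.273741
  t = 1.5000: CF_t = 1.350000, DF = 0.916476, PV = 1.237242
  t = 2.0000: CF_t = 1.350000, DF = 0.890214, PV = 1.201789
  t = 2.5000: CF_t = 1.350000, DF = 0.864706, PV = 1.167352
  t = 3.0000: CF_t = 101.350000, DF = 0.839928, PV = 85.126670
Price P = sum_t PV_t = 91.318112
Macaulay numerator sum_t t * PV_t:
  t * PV_t at t = 0.5000: 0.655658
  t * PV_t at t = 1.0000: 1.273741
  t * PV_t at t = 1.5000: 1.855863
  t * PV_t at t = 2.0000: 2.403579
  t * PV_t at t = 2.5000: 2.918381
  t * PV_t at t = 3.0000: 255.380011
Macaulay duration D = (sum_t t * PV_t) / P = 264.487234 / 91.318112 = 2.896328

Answer: Macaulay duration = 2.8963 years


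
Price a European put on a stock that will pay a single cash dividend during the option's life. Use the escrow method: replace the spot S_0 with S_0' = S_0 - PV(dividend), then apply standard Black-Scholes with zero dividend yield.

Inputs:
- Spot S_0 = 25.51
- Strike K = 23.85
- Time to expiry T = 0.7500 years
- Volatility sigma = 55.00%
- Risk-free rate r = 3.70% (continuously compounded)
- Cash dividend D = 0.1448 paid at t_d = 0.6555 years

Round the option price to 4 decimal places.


Answer: Price = 3.5642

Derivation:
PV(D) = D * exp(-r * t_d) = 0.1448 * 0.97603825 = 0.14133034
S_0' = S_0 - PV(D) = 25.5100 - 0.14133034 = 25.36866966
d1 = (ln(S_0'/K) + (r + sigma^2/2)*T) / (sigma*sqrt(T)) = 0.42601777
d2 = d1 - sigma*sqrt(T) = -0.05029620
exp(-rT) = 0.97263149
N(-d1) = 0.33504745; N(-d2) = 0.52005682
P = K * exp(-rT) * N(-d2) - S_0' * N(-d1) = 23.8500 * 0.97263149 * 0.52005682 - 25.36866966 * 0.33504745 = 3.5642


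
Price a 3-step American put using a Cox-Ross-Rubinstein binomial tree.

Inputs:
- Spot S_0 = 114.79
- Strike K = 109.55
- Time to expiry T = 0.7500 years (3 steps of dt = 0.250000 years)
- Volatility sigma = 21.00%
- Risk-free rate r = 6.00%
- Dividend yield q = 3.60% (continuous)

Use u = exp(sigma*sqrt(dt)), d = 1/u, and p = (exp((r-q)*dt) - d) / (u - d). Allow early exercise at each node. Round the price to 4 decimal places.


dt = T/N = 0.250000
u = exp(sigma*sqrt(dt)) = 1.110711; d = 1/u = 0.900325
p = (exp((r-q)*dt) - d) / (u - d) = 0.502379
Discount per step: exp(-r*dt) = 0.985112
Stock lattice S(k, i) with i counting down-moves:
  k=0: S(0,0) = 114.7900
  k=1: S(1,0) = 127.4985; S(1,1) = 103.3483
  k=2: S(2,0) = 141.6139; S(2,1) = 114.7900; S(2,2) = 93.0470
  k=3: S(3,0) = 157.2921; S(3,1) = 127.4985; S(3,2) = 103.3483; S(3,3) = 83.7725
Terminal payoffs V(N, i) = max(K - S_T, 0):
  V(3,0) = 0.000000; V(3,1) = 0.000000; V(3,2) = 6.201748; V(3,3) = 25.777535
Backward induction: V(k, i) = exp(-r*dt) * [p * V(k+1, i) + (1-p) * V(k+1, i+1)]; then take max(V_cont, immediate exercise) for American.
  V(2,0) = exp(-r*dt) * [p*0.000000 + (1-p)*0.000000] = 0.000000; exercise = 0.000000; V(2,0) = max -> 0.000000
  V(2,1) = exp(-r*dt) * [p*0.000000 + (1-p)*6.201748] = 3.040175; exercise = 0.000000; V(2,1) = max -> 3.040175
  V(2,2) = exp(-r*dt) * [p*6.201748 + (1-p)*25.777535] = 15.705713; exercise = 16.503034; V(2,2) = max -> 16.503034
  V(1,0) = exp(-r*dt) * [p*0.000000 + (1-p)*3.040175] = 1.490332; exercise = 0.000000; V(1,0) = max -> 1.490332
  V(1,1) = exp(-r*dt) * [p*3.040175 + (1-p)*16.503034] = 9.594576; exercise = 6.201748; V(1,1) = max -> 9.594576
  V(0,0) = exp(-r*dt) * [p*1.490332 + (1-p)*9.594576] = 5.440946; exercise = 0.000000; V(0,0) = max -> 5.440946

Answer: Price = V(0,0) = 5.4409


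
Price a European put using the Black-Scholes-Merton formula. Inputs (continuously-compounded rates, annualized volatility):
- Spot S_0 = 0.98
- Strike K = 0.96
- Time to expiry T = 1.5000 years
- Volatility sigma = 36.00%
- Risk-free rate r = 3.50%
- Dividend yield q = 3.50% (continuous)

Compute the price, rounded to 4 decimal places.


Answer: Price = 0.1513

Derivation:
d1 = (ln(S/K) + (r - q + 0.5*sigma^2) * T) / (sigma * sqrt(T)) = 0.26721957
d2 = d1 - sigma * sqrt(T) = -0.17368858
exp(-rT) = 0.94885432; exp(-qT) = 0.94885432
P = K * exp(-rT) * N(-d2) - S_0 * exp(-qT) * N(-d1)
N(-d1) = 0.39465005; N(-d2) = 0.56894490
P = 0.9600 * 0.94885432 * 0.56894490 - 0.9800 * 0.94885432 * 0.39465005 = 0.1513


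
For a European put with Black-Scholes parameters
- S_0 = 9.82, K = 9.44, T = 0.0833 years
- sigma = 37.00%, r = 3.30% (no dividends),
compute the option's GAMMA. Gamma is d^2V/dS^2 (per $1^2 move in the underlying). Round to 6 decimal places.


d1 = 0.4486995890; d2 = 0.3419111533
phi(d1) = 0.3607376941; exp(-qT) = 1.0000000000; exp(-rT) = 0.9972548748
Gamma = exp(-qT) * phi(d1) / (S * sigma * sqrt(T)) = 1.0000000000 * 0.3607376941 / (9.8200 * 0.3700 * 0.2886173938) = 0.343998

Answer: Gamma = 0.343998


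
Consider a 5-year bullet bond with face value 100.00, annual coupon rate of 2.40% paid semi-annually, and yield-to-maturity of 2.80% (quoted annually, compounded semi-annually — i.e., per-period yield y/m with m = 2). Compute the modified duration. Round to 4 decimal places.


Coupon per period c = face * coupon_rate / m = 1.200000
Periods per year m = 2; per-period yield y/m = 0.014000
Number of cashflows N = 10
Cashflows (t years, CF_t, discount factor 1/(1+y/m)^(m*t), PV):
  t = 0.5000: CF_t = 1.200000, DF = 0.986193, PV = 1.183432
  t = 1.0000: CF_t = 1.200000, DF = 0.972577, PV = 1.167093
  t = 1.5000: CF_t = 1.200000, DF = 0.959149, PV = 1.150979
  t = 2.0000: CF_t = 1.200000, DF = 0.945906, PV = 1.135088
  t = 2.5000: CF_t = 1.200000, DF = 0.932847, PV = 1.119416
  t = 3.0000: CF_t = 1.200000, DF = 0.919967, PV = 1.103960
  t = 3.5000: CF_t = 1.200000, DF = 0.907265, PV = 1.088718
  t = 4.0000: CF_t = 1.200000, DF = 0.894739, PV = 1.073687
  t = 4.5000: CF_t = 1.200000, DF = 0.882386, PV = 1.058863
  t = 5.0000: CF_t = 101.200000, DF = 0.870203, PV = 88.064518
Price P = sum_t PV_t = 98.145754
First compute Macaulay numerator sum_t t * PV_t:
  t * PV_t at t = 0.5000: 0.591716
  t * PV_t at t = 1.0000: 1.167093
  t * PV_t at t = 1.5000: 1.726468
  t * PV_t at t = 2.0000: 2.270175
  t * PV_t at t = 2.5000: 2.798540
  t * PV_t at t = 3.0000: 3.311881
  t * PV_t at t = 3.5000: 3.810514
  t * PV_t at t = 4.0000: 4.294747
  t * PV_t at t = 4.5000: 4.764882
  t * PV_t at t = 5.0000: 440.322590
Macaulay duration D = 465.058607 / 98.145754 = 4.738449
Modified duration = D / (1 + y/m) = 4.738449 / (1 + 0.014000) = 4.673026

Answer: Modified duration = 4.6730


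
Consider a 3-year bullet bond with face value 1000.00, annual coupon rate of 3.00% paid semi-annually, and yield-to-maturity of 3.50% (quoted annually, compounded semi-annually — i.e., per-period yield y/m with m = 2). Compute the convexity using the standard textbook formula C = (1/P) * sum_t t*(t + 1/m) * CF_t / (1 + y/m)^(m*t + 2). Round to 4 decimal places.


Coupon per period c = face * coupon_rate / m = 15.000000
Periods per year m = 2; per-period yield y/m = 0.017500
Number of cashflows N = 6
Cashflows (t years, CF_t, discount factor 1/(1+y/m)^(m*t), PV):
  t = 0.5000: CF_t = 15.000000, DF = 0.982801, PV = 14.742015
  t = 1.0000: CF_t = 15.000000, DF = 0.965898, PV = 14.488467
  t = 1.5000: CF_t = 15.000000, DF = 0.949285, PV = 14.239279
  t = 2.0000: CF_t = 15.000000, DF = 0.932959, PV = 13.994378
  t = 2.5000: CF_t = 15.000000, DF = 0.916913, PV = 13.753688
  t = 3.0000: CF_t = 1015.000000, DF = 0.901143, PV = 914.659680
Price P = sum_t PV_t = 985.877506
Convexity numerator sum_t t*(t + 1/m) * CF_t / (1+y/m)^(m*t + 2):
  t = 0.5000: term = 7.119640
  t = 1.0000: term = 20.991566
  t = 1.5000: term = 41.261064
  t = 2.0000: term = 67.585691
  t = 2.5000: term = 99.634925
  t = 3.0000: term = 9276.411340
Convexity = (1/P) * sum = 9513.004226 / 985.877506 = 9.649276

Answer: Convexity = 9.6493


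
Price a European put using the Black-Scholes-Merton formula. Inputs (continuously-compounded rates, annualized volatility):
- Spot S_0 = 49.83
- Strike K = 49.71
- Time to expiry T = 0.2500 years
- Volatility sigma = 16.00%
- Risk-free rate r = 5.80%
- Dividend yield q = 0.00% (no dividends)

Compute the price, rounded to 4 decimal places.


d1 = (ln(S/K) + (r - q + 0.5*sigma^2) * T) / (sigma * sqrt(T)) = 0.25138865
d2 = d1 - sigma * sqrt(T) = 0.17138865
exp(-rT) = 0.98560462; exp(-qT) = 1.00000000
P = K * exp(-rT) * N(-d2) - S_0 * exp(-qT) * N(-d1)
N(-d1) = 0.40075682; N(-d2) = 0.43195909
P = 49.7100 * 0.98560462 * 0.43195909 - 49.8300 * 1.00000000 * 0.40075682 = 1.1939

Answer: Price = 1.1939


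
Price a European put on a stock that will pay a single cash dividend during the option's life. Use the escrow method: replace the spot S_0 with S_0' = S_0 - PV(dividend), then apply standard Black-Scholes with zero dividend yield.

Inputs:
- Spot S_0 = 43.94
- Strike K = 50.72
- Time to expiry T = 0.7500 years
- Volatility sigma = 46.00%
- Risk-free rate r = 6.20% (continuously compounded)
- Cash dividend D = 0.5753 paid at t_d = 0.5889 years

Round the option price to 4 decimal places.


Answer: Price = 10.0311

Derivation:
PV(D) = D * exp(-r * t_d) = 0.5753 * 0.96414672 = 0.55467361
S_0' = S_0 - PV(D) = 43.9400 - 0.55467361 = 43.38532639
d1 = (ln(S_0'/K) + (r + sigma^2/2)*T) / (sigma*sqrt(T)) = -0.07618269
d2 = d1 - sigma*sqrt(T) = -0.47455438
exp(-rT) = 0.95456456
N(-d1) = 0.53036312; N(-d2) = 0.68244768
P = K * exp(-rT) * N(-d2) - S_0' * N(-d1) = 50.7200 * 0.95456456 * 0.68244768 - 43.38532639 * 0.53036312 = 10.0311


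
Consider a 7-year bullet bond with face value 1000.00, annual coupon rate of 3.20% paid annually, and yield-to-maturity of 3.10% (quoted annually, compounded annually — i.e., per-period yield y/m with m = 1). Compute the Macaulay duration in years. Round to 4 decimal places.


Coupon per period c = face * coupon_rate / m = 32.000000
Periods per year m = 1; per-period yield y/m = 0.031000
Number of cashflows N = 7
Cashflows (t years, CF_t, discount factor 1/(1+y/m)^(m*t), PV):
  t = 1.0000: CF_t = 32.000000, DF = 0.969932, PV = 31.037827
  t = 2.0000: CF_t = 32.000000, DF = 0.940768, PV = 30.104585
  t = 3.0000: CF_t = 32.000000, DF = 0.912481, PV = 29.199404
  t = 4.0000: CF_t = 32.000000, DF = 0.885045, PV = 28.321439
  t = 5.0000: CF_t = 32.000000, DF = 0.858434, PV = 27.469873
  t = 6.0000: CF_t = 32.000000, DF = 0.832622, PV = 26.643912
  t = 7.0000: CF_t = 1032.000000, DF = 0.807587, PV = 833.429829
Price P = sum_t PV_t = 1006.206870
Macaulay numerator sum_t t * PV_t:
  t * PV_t at t = 1.0000: 31.037827
  t * PV_t at t = 2.0000: 60.209170
  t * PV_t at t = 3.0000: 87.598211
  t * PV_t at t = 4.0000: 113.285756
  t * PV_t at t = 5.0000: 137.349365
  t * PV_t at t = 6.0000: 159.863471
  t * PV_t at t = 7.0000: 5834.008806
Macaulay duration D = (sum_t t * PV_t) / P = 6423.352607 / 1006.206870 = 6.383730

Answer: Macaulay duration = 6.3837 years


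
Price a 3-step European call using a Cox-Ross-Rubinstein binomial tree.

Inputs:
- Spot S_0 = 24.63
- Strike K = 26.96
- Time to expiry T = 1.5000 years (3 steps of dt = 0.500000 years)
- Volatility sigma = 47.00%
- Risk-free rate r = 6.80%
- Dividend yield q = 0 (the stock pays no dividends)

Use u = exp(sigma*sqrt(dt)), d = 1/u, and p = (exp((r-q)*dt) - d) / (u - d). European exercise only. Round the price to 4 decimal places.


dt = T/N = 0.500000
u = exp(sigma*sqrt(dt)) = 1.394227; d = 1/u = 0.717243
p = (exp((r-q)*dt) - d) / (u - d) = 0.468758
Discount per step: exp(-r*dt) = 0.966572
Stock lattice S(k, i) with i counting down-moves:
  k=0: S(0,0) = 24.6300
  k=1: S(1,0) = 34.3398; S(1,1) = 17.6657
  k=2: S(2,0) = 47.8775; S(2,1) = 24.6300; S(2,2) = 12.6706
  k=3: S(3,0) = 66.7521; S(3,1) = 34.3398; S(3,2) = 17.6657; S(3,3) = 9.0879
Terminal payoffs V(N, i) = max(S_T - K, 0):
  V(3,0) = 39.792101; V(3,1) = 7.379813; V(3,2) = 0.000000; V(3,3) = 0.000000
Backward induction: V(k, i) = exp(-r*dt) * [p * V(k+1, i) + (1-p) * V(k+1, i+1)].
  V(2,0) = exp(-r*dt) * [p*39.792101 + (1-p)*7.379813] = 21.818728
  V(2,1) = exp(-r*dt) * [p*7.379813 + (1-p)*0.000000] = 3.343703
  V(2,2) = exp(-r*dt) * [p*0.000000 + (1-p)*0.000000] = 0.000000
  V(1,0) = exp(-r*dt) * [p*21.818728 + (1-p)*3.343703] = 11.602736
  V(1,1) = exp(-r*dt) * [p*3.343703 + (1-p)*0.000000] = 1.514991
  V(0,0) = exp(-r*dt) * [p*11.602736 + (1-p)*1.514991] = 6.034981

Answer: Price = V(0,0) = 6.0350


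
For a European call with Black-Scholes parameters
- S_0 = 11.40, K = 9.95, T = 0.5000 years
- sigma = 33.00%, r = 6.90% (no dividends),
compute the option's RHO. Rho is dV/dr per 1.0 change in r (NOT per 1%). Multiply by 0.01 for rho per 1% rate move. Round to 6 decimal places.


d1 = 0.8475244925; d2 = 0.6141792547
phi(d1) = 0.2785695790; exp(-qT) = 1.0000000000; exp(-rT) = 0.9660883397
N(d2) = 0.7304515598
Rho = K*T*exp(-rT)*N(d2) = 9.9500 * 0.5000 * 0.9660883397 * 0.7304515598 = 3.510762

Answer: Rho = 3.510762


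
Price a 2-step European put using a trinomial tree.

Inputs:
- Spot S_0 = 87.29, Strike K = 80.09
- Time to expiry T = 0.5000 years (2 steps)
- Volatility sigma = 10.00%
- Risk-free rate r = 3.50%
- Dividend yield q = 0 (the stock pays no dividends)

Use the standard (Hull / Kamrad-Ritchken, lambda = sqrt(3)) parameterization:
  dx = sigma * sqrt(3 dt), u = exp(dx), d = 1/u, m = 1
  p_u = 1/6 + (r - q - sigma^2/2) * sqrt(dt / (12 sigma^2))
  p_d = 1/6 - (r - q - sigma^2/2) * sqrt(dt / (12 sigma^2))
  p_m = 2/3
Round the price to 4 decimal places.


Answer: Price = V(0,0) = 0.1066

Derivation:
dt = T/N = 0.250000; dx = sigma*sqrt(3*dt) = 0.086603
u = exp(dx) = 1.090463; d = 1/u = 0.917042
p_u = 0.209968, p_m = 0.666667, p_d = 0.123365
Discount per step: exp(-r*dt) = 0.991288
Stock lattice S(k, j) with j the centered position index:
  k=0: S(0,+0) = 87.2900
  k=1: S(1,-1) = 80.0486; S(1,+0) = 87.2900; S(1,+1) = 95.1865
  k=2: S(2,-2) = 73.4078; S(2,-1) = 80.0486; S(2,+0) = 87.2900; S(2,+1) = 95.1865; S(2,+2) = 103.7974
Terminal payoffs V(N, j) = max(K - S_T, 0):
  V(2,-2) = 6.682154; V(2,-1) = 0.041447; V(2,+0) = 0.000000; V(2,+1) = 0.000000; V(2,+2) = 0.000000
Backward induction: V(k, j) = exp(-r*dt) * [p_u * V(k+1, j+1) + p_m * V(k+1, j) + p_d * V(k+1, j-1)]
  V(1,-1) = exp(-r*dt) * [p_u*0.000000 + p_m*0.041447 + p_d*6.682154] = 0.844555
  V(1,+0) = exp(-r*dt) * [p_u*0.000000 + p_m*0.000000 + p_d*0.041447] = 0.005069
  V(1,+1) = exp(-r*dt) * [p_u*0.000000 + p_m*0.000000 + p_d*0.000000] = 0.000000
  V(0,+0) = exp(-r*dt) * [p_u*0.000000 + p_m*0.005069 + p_d*0.844555] = 0.106631


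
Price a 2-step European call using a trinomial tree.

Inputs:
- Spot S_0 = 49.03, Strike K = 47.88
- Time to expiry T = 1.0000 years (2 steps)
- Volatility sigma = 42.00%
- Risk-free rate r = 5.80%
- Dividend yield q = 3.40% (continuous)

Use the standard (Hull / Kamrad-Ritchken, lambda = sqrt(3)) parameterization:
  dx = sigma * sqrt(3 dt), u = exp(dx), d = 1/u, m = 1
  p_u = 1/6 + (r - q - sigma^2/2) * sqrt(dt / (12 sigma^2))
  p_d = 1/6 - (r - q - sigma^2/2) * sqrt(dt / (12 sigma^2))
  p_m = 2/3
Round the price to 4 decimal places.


Answer: Price = V(0,0) = 7.9036

Derivation:
dt = T/N = 0.500000; dx = sigma*sqrt(3*dt) = 0.514393
u = exp(dx) = 1.672623; d = 1/u = 0.597863
p_u = 0.135465, p_m = 0.666667, p_d = 0.197869
Discount per step: exp(-r*dt) = 0.971416
Stock lattice S(k, j) with j the centered position index:
  k=0: S(0,+0) = 49.0300
  k=1: S(1,-1) = 29.3132; S(1,+0) = 49.0300; S(1,+1) = 82.0087
  k=2: S(2,-2) = 17.5253; S(2,-1) = 29.3132; S(2,+0) = 49.0300; S(2,+1) = 82.0087; S(2,+2) = 137.1696
Terminal payoffs V(N, j) = max(S_T - K, 0):
  V(2,-2) = 0.000000; V(2,-1) = 0.000000; V(2,+0) = 1.150000; V(2,+1) = 34.128689; V(2,+2) = 89.289591
Backward induction: V(k, j) = exp(-r*dt) * [p_u * V(k+1, j+1) + p_m * V(k+1, j) + p_d * V(k+1, j-1)]
  V(1,-1) = exp(-r*dt) * [p_u*1.150000 + p_m*0.000000 + p_d*0.000000] = 0.151332
  V(1,+0) = exp(-r*dt) * [p_u*34.128689 + p_m*1.150000 + p_d*0.000000] = 5.235841
  V(1,+1) = exp(-r*dt) * [p_u*89.289591 + p_m*34.128689 + p_d*1.150000] = 34.073023
  V(0,+0) = exp(-r*dt) * [p_u*34.073023 + p_m*5.235841 + p_d*0.151332] = 7.903640


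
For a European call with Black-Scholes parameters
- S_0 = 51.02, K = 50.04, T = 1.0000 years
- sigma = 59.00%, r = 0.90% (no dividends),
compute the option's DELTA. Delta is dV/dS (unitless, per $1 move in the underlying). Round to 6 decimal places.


d1 = 0.3431271646; d2 = -0.2468728354
phi(d1) = 0.3761351876; exp(-qT) = 1.0000000000; exp(-rT) = 0.9910403788
N(d1) = 0.6342486020
Delta = exp(-qT) * N(d1) = 1.0000000000 * 0.6342486020 = 0.634249

Answer: Delta = 0.634249


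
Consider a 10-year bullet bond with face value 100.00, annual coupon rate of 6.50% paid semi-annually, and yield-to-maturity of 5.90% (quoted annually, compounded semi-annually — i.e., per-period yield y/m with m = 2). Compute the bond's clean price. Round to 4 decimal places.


Answer: Price = 104.4839

Derivation:
Coupon per period c = face * coupon_rate / m = 3.250000
Periods per year m = 2; per-period yield y/m = 0.029500
Number of cashflows N = 20
Cashflows (t years, CF_t, discount factor 1/(1+y/m)^(m*t), PV):
  t = 0.5000: CF_t = 3.250000, DF = 0.971345, PV = 3.156872
  t = 1.0000: CF_t = 3.250000, DF = 0.943512, PV = 3.066413
  t = 1.5000: CF_t = 3.250000, DF = 0.916476, PV = 2.978546
  t = 2.0000: CF_t = 3.250000, DF = 0.890214, PV = 2.893197
  t = 2.5000: CF_t = 3.250000, DF = 0.864706, PV = 2.810293
  t = 3.0000: CF_t = 3.250000, DF = 0.839928, PV = 2.729765
  t = 3.5000: CF_t = 3.250000, DF = 0.815860, PV = 2.651544
  t = 4.0000: CF_t = 3.250000, DF = 0.792482, PV = 2.575565
  t = 4.5000: CF_t = 3.250000, DF = 0.769773, PV = 2.501763
  t = 5.0000: CF_t = 3.250000, DF = 0.747716, PV = 2.430076
  t = 5.5000: CF_t = 3.250000, DF = 0.726290, PV = 2.360443
  t = 6.0000: CF_t = 3.250000, DF = 0.705479, PV = 2.292805
  t = 6.5000: CF_t = 3.250000, DF = 0.685263, PV = 2.227106
  t = 7.0000: CF_t = 3.250000, DF = 0.665627, PV = 2.163289
  t = 7.5000: CF_t = 3.250000, DF = 0.646554, PV = 2.101300
  t = 8.0000: CF_t = 3.250000, DF = 0.628027, PV = 2.041088
  t = 8.5000: CF_t = 3.250000, DF = 0.610031, PV = 1.982601
  t = 9.0000: CF_t = 3.250000, DF = 0.592551, PV = 1.925791
  t = 9.5000: CF_t = 3.250000, DF = 0.575572, PV = 1.870608
  t = 10.0000: CF_t = 103.250000, DF = 0.559079, PV = 57.724880
Price P = sum_t PV_t = 104.483945


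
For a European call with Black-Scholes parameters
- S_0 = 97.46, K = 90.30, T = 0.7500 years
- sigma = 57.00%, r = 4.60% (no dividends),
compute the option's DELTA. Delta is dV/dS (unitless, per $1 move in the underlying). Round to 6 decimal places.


d1 = 0.4712840904; d2 = -0.0223503897
phi(d1) = 0.3570095024; exp(-qT) = 1.0000000000; exp(-rT) = 0.9660883397
N(d1) = 0.6812810623
Delta = exp(-qT) * N(d1) = 1.0000000000 * 0.6812810623 = 0.681281

Answer: Delta = 0.681281


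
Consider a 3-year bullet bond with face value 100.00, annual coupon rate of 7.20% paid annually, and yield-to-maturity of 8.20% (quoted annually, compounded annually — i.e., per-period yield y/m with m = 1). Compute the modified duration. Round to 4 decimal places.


Answer: Modified duration = 2.5881

Derivation:
Coupon per period c = face * coupon_rate / m = 7.200000
Periods per year m = 1; per-period yield y/m = 0.082000
Number of cashflows N = 3
Cashflows (t years, CF_t, discount factor 1/(1+y/m)^(m*t), PV):
  t = 1.0000: CF_t = 7.200000, DF = 0.924214, PV = 6.654344
  t = 2.0000: CF_t = 7.200000, DF = 0.854172, PV = 6.150040
  t = 3.0000: CF_t = 107.200000, DF = 0.789438, PV = 84.627791
Price P = sum_t PV_t = 97.432175
First compute Macaulay numerator sum_t t * PV_t:
  t * PV_t at t = 1.0000: 6.654344
  t * PV_t at t = 2.0000: 12.300081
  t * PV_t at t = 3.0000: 253.883372
Macaulay duration D = 272.837797 / 97.432175 = 2.800284
Modified duration = D / (1 + y/m) = 2.800284 / (1 + 0.082000) = 2.588063


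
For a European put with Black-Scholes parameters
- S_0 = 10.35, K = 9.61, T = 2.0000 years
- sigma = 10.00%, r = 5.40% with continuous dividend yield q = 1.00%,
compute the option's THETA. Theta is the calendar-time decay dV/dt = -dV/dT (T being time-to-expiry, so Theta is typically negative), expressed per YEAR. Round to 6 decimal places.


d1 = 1.2175126962; d2 = 1.0760913399
phi(d1) = 0.1901186143; exp(-qT) = 0.9801986733; exp(-rT) = 0.8976275964
Theta = -S*exp(-qT)*phi(d1)*sigma/(2*sqrt(T)) + r*K*exp(-rT)*N(-d2) - q*S*exp(-qT)*N(-d1)
N(-d1) = 0.1117046044; N(-d2) = 0.1409432042; sqrt(T) = 1.4142135624
Term 1 = -10.3500 * 0.9801986733 * 0.1901186143 * 0.1000 / (2 * 1.4142135624) = -0.0681921066
Term 2 = 0.0540 * 9.6100 * 0.8976275964 * 0.1409432042 = 0.0656534396
Term 3 = -0.0100 * 10.3500 * 0.9801986733 * 0.1117046044 = -0.0113324950
Theta = -0.0681921066 + (0.0656534396) + (-0.0113324950) = -0.013871

Answer: Theta = -0.013871


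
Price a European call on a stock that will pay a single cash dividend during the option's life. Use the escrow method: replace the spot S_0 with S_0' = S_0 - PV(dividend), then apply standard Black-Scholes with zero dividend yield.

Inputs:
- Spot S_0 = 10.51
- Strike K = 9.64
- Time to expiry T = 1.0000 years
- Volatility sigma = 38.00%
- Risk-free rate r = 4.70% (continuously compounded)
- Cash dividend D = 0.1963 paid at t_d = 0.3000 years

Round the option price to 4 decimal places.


Answer: Price = 2.0955

Derivation:
PV(D) = D * exp(-r * t_d) = 0.1963 * 0.98599894 = 0.19355159
S_0' = S_0 - PV(D) = 10.5100 - 0.19355159 = 10.31644841
d1 = (ln(S_0'/K) + (r + sigma^2/2)*T) / (sigma*sqrt(T)) = 0.49215380
d2 = d1 - sigma*sqrt(T) = 0.11215380
exp(-rT) = 0.95408740
N(d1) = 0.68869469; N(d2) = 0.54464927
C = S_0' * N(d1) - K * exp(-rT) * N(d2) = 10.31644841 * 0.68869469 - 9.6400 * 0.95408740 * 0.54464927 = 2.0955


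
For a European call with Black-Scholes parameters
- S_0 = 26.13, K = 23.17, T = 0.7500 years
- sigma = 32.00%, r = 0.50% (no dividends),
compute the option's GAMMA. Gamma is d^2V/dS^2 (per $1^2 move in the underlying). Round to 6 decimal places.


d1 = 0.5859229864; d2 = 0.3087948572
phi(d1) = 0.3360177120; exp(-qT) = 1.0000000000; exp(-rT) = 0.9962570225
Gamma = exp(-qT) * phi(d1) / (S * sigma * sqrt(T)) = 1.0000000000 * 0.3360177120 / (26.1300 * 0.3200 * 0.8660254038) = 0.046403

Answer: Gamma = 0.046403


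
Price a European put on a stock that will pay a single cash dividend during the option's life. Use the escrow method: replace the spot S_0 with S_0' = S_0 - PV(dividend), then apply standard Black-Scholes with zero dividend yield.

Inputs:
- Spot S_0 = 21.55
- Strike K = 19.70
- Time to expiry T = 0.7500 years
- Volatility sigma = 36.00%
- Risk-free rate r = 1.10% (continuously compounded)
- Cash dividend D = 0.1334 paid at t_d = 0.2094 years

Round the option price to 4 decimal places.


Answer: Price = 1.7055

Derivation:
PV(D) = D * exp(-r * t_d) = 0.1334 * 0.99769925 = 0.13309308
S_0' = S_0 - PV(D) = 21.5500 - 0.13309308 = 21.41690692
d1 = (ln(S_0'/K) + (r + sigma^2/2)*T) / (sigma*sqrt(T)) = 0.45037176
d2 = d1 - sigma*sqrt(T) = 0.13860261
exp(-rT) = 0.99178394
N(-d1) = 0.32622120; N(-d2) = 0.44488209
P = K * exp(-rT) * N(-d2) - S_0' * N(-d1) = 19.7000 * 0.99178394 * 0.44488209 - 21.41690692 * 0.32622120 = 1.7055


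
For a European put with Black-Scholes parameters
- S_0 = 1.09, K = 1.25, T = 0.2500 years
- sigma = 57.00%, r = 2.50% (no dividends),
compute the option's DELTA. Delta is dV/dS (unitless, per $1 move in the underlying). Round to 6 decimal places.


Answer: Delta = -0.624056

Derivation:
d1 = -0.3161521231; d2 = -0.6011521231
phi(d1) = 0.3794947123; exp(-qT) = 1.0000000000; exp(-rT) = 0.9937694906
N(-d1) = 0.6240564772
Delta = -exp(-qT) * N(-d1) = -1.0000000000 * 0.6240564772 = -0.624056


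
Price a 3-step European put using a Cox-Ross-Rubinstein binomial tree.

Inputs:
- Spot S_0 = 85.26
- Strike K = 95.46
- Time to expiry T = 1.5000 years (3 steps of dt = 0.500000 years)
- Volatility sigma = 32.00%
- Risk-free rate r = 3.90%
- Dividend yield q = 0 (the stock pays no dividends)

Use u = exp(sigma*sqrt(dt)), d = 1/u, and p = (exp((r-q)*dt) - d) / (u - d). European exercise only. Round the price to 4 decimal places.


dt = T/N = 0.500000
u = exp(sigma*sqrt(dt)) = 1.253919; d = 1/u = 0.797499
p = (exp((r-q)*dt) - d) / (u - d) = 0.486815
Discount per step: exp(-r*dt) = 0.980689
Stock lattice S(k, i) with i counting down-moves:
  k=0: S(0,0) = 85.2600
  k=1: S(1,0) = 106.9092; S(1,1) = 67.9948
  k=2: S(2,0) = 134.0555; S(2,1) = 85.2600; S(2,2) = 54.2258
  k=3: S(3,0) = 168.0948; S(3,1) = 106.9092; S(3,2) = 67.9948; S(3,3) = 43.2451
Terminal payoffs V(N, i) = max(K - S_T, 0):
  V(3,0) = 0.000000; V(3,1) = 0.000000; V(3,2) = 27.465199; V(3,3) = 52.214945
Backward induction: V(k, i) = exp(-r*dt) * [p * V(k+1, i) + (1-p) * V(k+1, i+1)].
  V(2,0) = exp(-r*dt) * [p*0.000000 + (1-p)*0.000000] = 0.000000
  V(2,1) = exp(-r*dt) * [p*0.000000 + (1-p)*27.465199] = 13.822552
  V(2,2) = exp(-r*dt) * [p*27.465199 + (1-p)*52.214945] = 39.390748
  V(1,0) = exp(-r*dt) * [p*0.000000 + (1-p)*13.822552] = 6.956547
  V(1,1) = exp(-r*dt) * [p*13.822552 + (1-p)*39.390748] = 26.423461
  V(0,0) = exp(-r*dt) * [p*6.956547 + (1-p)*26.423461] = 16.619423

Answer: Price = V(0,0) = 16.6194


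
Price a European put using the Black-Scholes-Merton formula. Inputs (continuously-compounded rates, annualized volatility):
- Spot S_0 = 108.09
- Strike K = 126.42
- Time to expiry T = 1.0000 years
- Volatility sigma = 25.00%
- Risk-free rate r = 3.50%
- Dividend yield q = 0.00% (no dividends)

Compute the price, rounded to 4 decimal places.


Answer: Price = 19.7589

Derivation:
d1 = (ln(S/K) + (r - q + 0.5*sigma^2) * T) / (sigma * sqrt(T)) = -0.36158193
d2 = d1 - sigma * sqrt(T) = -0.61158193
exp(-rT) = 0.96560542; exp(-qT) = 1.00000000
P = K * exp(-rT) * N(-d2) - S_0 * exp(-qT) * N(-d1)
N(-d1) = 0.64116777; N(-d2) = 0.72959280
P = 126.4200 * 0.96560542 * 0.72959280 - 108.0900 * 1.00000000 * 0.64116777 = 19.7589


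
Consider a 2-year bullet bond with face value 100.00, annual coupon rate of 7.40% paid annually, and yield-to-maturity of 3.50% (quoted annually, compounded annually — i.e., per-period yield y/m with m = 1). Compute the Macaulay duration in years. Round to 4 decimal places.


Answer: Macaulay duration = 1.9334 years

Derivation:
Coupon per period c = face * coupon_rate / m = 7.400000
Periods per year m = 1; per-period yield y/m = 0.035000
Number of cashflows N = 2
Cashflows (t years, CF_t, discount factor 1/(1+y/m)^(m*t), PV):
  t = 1.0000: CF_t = 7.400000, DF = 0.966184, PV = 7.149758
  t = 2.0000: CF_t = 107.400000, DF = 0.933511, PV = 100.259049
Price P = sum_t PV_t = 107.408808
Macaulay numerator sum_t t * PV_t:
  t * PV_t at t = 1.0000: 7.149758
  t * PV_t at t = 2.0000: 200.518098
Macaulay duration D = (sum_t t * PV_t) / P = 207.667857 / 107.408808 = 1.933434


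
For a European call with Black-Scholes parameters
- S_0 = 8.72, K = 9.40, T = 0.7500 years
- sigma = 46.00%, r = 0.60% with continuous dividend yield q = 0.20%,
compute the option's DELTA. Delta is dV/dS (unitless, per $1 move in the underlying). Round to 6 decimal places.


Answer: Delta = 0.506509

Derivation:
d1 = 0.0182230538; d2 = -0.3801486320
phi(d1) = 0.3988760456; exp(-qT) = 0.9985011244; exp(-rT) = 0.9955101098
N(d1) = 0.5072695443
Delta = exp(-qT) * N(d1) = 0.9985011244 * 0.5072695443 = 0.506509


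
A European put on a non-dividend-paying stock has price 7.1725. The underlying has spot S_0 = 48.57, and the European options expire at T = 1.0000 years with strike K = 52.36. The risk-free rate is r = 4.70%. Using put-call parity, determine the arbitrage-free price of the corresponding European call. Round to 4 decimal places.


Put-call parity: C - P = S_0 * exp(-qT) - K * exp(-rT).
S_0 * exp(-qT) = 48.5700 * 1.00000000 = 48.57000000
K * exp(-rT) = 52.3600 * 0.95408740 = 49.95601614
C = P + S*exp(-qT) - K*exp(-rT)
C = 7.1725 + 48.57000000 - 49.95601614 = 5.7865

Answer: Call price = 5.7865


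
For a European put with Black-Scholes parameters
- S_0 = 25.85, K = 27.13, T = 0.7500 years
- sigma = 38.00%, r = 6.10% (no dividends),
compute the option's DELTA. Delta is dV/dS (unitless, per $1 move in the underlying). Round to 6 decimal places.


Answer: Delta = -0.437738

Derivation:
d1 = 0.1567064590; d2 = -0.1723831944
phi(d1) = 0.3940738344; exp(-qT) = 1.0000000000; exp(-rT) = 0.9552807525
N(-d1) = 0.4377380982
Delta = -exp(-qT) * N(-d1) = -1.0000000000 * 0.4377380982 = -0.437738


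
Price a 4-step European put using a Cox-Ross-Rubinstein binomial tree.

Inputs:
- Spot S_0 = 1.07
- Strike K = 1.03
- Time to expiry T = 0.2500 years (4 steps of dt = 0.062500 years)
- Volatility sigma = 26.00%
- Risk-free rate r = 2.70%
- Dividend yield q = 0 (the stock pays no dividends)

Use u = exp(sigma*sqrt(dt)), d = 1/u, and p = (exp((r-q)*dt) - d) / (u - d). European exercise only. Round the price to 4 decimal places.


Answer: Price = V(0,0) = 0.0358

Derivation:
dt = T/N = 0.062500
u = exp(sigma*sqrt(dt)) = 1.067159; d = 1/u = 0.937067
p = (exp((r-q)*dt) - d) / (u - d) = 0.496738
Discount per step: exp(-r*dt) = 0.998314
Stock lattice S(k, i) with i counting down-moves:
  k=0: S(0,0) = 1.0700
  k=1: S(1,0) = 1.1419; S(1,1) = 1.0027
  k=2: S(2,0) = 1.2185; S(2,1) = 1.0700; S(2,2) = 0.9396
  k=3: S(3,0) = 1.3004; S(3,1) = 1.1419; S(3,2) = 1.0027; S(3,3) = 0.8804
  k=4: S(4,0) = 1.3877; S(4,1) = 1.2185; S(4,2) = 1.0700; S(4,3) = 0.9396; S(4,4) = 0.8250
Terminal payoffs V(N, i) = max(K - S_T, 0):
  V(4,0) = 0.000000; V(4,1) = 0.000000; V(4,2) = 0.000000; V(4,3) = 0.090438; V(4,4) = 0.204975
Backward induction: V(k, i) = exp(-r*dt) * [p * V(k+1, i) + (1-p) * V(k+1, i+1)].
  V(3,0) = exp(-r*dt) * [p*0.000000 + (1-p)*0.000000] = 0.000000
  V(3,1) = exp(-r*dt) * [p*0.000000 + (1-p)*0.000000] = 0.000000
  V(3,2) = exp(-r*dt) * [p*0.000000 + (1-p)*0.090438] = 0.045437
  V(3,3) = exp(-r*dt) * [p*0.090438 + (1-p)*0.204975] = 0.147830
  V(2,0) = exp(-r*dt) * [p*0.000000 + (1-p)*0.000000] = 0.000000
  V(2,1) = exp(-r*dt) * [p*0.000000 + (1-p)*0.045437] = 0.022828
  V(2,2) = exp(-r*dt) * [p*0.045437 + (1-p)*0.147830] = 0.096804
  V(1,0) = exp(-r*dt) * [p*0.000000 + (1-p)*0.022828] = 0.011469
  V(1,1) = exp(-r*dt) * [p*0.022828 + (1-p)*0.096804] = 0.059956
  V(0,0) = exp(-r*dt) * [p*0.011469 + (1-p)*0.059956] = 0.035810


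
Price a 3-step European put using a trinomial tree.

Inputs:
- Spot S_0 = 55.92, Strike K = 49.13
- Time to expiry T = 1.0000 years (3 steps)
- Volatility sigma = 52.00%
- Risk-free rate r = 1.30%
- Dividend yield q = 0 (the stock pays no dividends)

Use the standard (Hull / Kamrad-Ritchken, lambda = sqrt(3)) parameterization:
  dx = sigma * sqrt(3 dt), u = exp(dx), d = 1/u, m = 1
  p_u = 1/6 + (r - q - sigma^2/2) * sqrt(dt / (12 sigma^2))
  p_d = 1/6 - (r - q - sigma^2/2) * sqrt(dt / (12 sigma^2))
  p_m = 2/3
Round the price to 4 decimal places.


dt = T/N = 0.333333; dx = sigma*sqrt(3*dt) = 0.520000
u = exp(dx) = 1.682028; d = 1/u = 0.594521
p_u = 0.127500, p_m = 0.666667, p_d = 0.205833
Discount per step: exp(-r*dt) = 0.995676
Stock lattice S(k, j) with j the centered position index:
  k=0: S(0,+0) = 55.9200
  k=1: S(1,-1) = 33.2456; S(1,+0) = 55.9200; S(1,+1) = 94.0590
  k=2: S(2,-2) = 19.7652; S(2,-1) = 33.2456; S(2,+0) = 55.9200; S(2,+1) = 94.0590; S(2,+2) = 158.2098
  k=3: S(3,-3) = 11.7508; S(3,-2) = 19.7652; S(3,-1) = 33.2456; S(3,+0) = 55.9200; S(3,+1) = 94.0590; S(3,+2) = 158.2098; S(3,+3) = 266.1133
Terminal payoffs V(N, j) = max(K - S_T, 0):
  V(3,-3) = 37.379191; V(3,-2) = 29.364814; V(3,-1) = 15.884411; V(3,+0) = 0.000000; V(3,+1) = 0.000000; V(3,+2) = 0.000000; V(3,+3) = 0.000000
Backward induction: V(k, j) = exp(-r*dt) * [p_u * V(k+1, j+1) + p_m * V(k+1, j) + p_d * V(k+1, j-1)]
  V(2,-2) = exp(-r*dt) * [p_u*15.884411 + p_m*29.364814 + p_d*37.379191] = 29.169015
  V(2,-1) = exp(-r*dt) * [p_u*0.000000 + p_m*15.884411 + p_d*29.364814] = 16.561941
  V(2,+0) = exp(-r*dt) * [p_u*0.000000 + p_m*0.000000 + p_d*15.884411] = 3.255404
  V(2,+1) = exp(-r*dt) * [p_u*0.000000 + p_m*0.000000 + p_d*0.000000] = 0.000000
  V(2,+2) = exp(-r*dt) * [p_u*0.000000 + p_m*0.000000 + p_d*0.000000] = 0.000000
  V(1,-1) = exp(-r*dt) * [p_u*3.255404 + p_m*16.561941 + p_d*29.169015] = 17.384816
  V(1,+0) = exp(-r*dt) * [p_u*0.000000 + p_m*3.255404 + p_d*16.561941] = 5.555144
  V(1,+1) = exp(-r*dt) * [p_u*0.000000 + p_m*0.000000 + p_d*3.255404] = 0.667173
  V(0,+0) = exp(-r*dt) * [p_u*0.667173 + p_m*5.555144 + p_d*17.384816] = 7.335015

Answer: Price = V(0,0) = 7.3350


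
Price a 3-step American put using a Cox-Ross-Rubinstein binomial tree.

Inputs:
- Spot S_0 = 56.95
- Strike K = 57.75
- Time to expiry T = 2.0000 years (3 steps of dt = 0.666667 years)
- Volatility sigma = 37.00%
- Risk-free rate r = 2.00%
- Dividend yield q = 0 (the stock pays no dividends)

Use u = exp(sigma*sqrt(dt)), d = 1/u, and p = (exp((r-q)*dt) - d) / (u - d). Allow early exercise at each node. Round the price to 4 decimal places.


dt = T/N = 0.666667
u = exp(sigma*sqrt(dt)) = 1.352702; d = 1/u = 0.739261
p = (exp((r-q)*dt) - d) / (u - d) = 0.446924
Discount per step: exp(-r*dt) = 0.986755
Stock lattice S(k, i) with i counting down-moves:
  k=0: S(0,0) = 56.9500
  k=1: S(1,0) = 77.0364; S(1,1) = 42.1009
  k=2: S(2,0) = 104.2072; S(2,1) = 56.9500; S(2,2) = 31.1236
  k=3: S(3,0) = 140.9612; S(3,1) = 77.0364; S(3,2) = 42.1009; S(3,3) = 23.0085
Terminal payoffs V(N, i) = max(K - S_T, 0):
  V(3,0) = 0.000000; V(3,1) = 0.000000; V(3,2) = 15.649065; V(3,3) = 34.741528
Backward induction: V(k, i) = exp(-r*dt) * [p * V(k+1, i) + (1-p) * V(k+1, i+1)]; then take max(V_cont, immediate exercise) for American.
  V(2,0) = exp(-r*dt) * [p*0.000000 + (1-p)*0.000000] = 0.000000; exercise = 0.000000; V(2,0) = max -> 0.000000
  V(2,1) = exp(-r*dt) * [p*0.000000 + (1-p)*15.649065] = 8.540484; exercise = 0.800000; V(2,1) = max -> 8.540484
  V(2,2) = exp(-r*dt) * [p*15.649065 + (1-p)*34.741528] = 25.861515; exercise = 26.626405; V(2,2) = max -> 26.626405
  V(1,0) = exp(-r*dt) * [p*0.000000 + (1-p)*8.540484] = 4.660973; exercise = 0.000000; V(1,0) = max -> 4.660973
  V(1,1) = exp(-r*dt) * [p*8.540484 + (1-p)*26.626405] = 18.297765; exercise = 15.649065; V(1,1) = max -> 18.297765
  V(0,0) = exp(-r*dt) * [p*4.660973 + (1-p)*18.297765] = 12.041524; exercise = 0.800000; V(0,0) = max -> 12.041524

Answer: Price = V(0,0) = 12.0415
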